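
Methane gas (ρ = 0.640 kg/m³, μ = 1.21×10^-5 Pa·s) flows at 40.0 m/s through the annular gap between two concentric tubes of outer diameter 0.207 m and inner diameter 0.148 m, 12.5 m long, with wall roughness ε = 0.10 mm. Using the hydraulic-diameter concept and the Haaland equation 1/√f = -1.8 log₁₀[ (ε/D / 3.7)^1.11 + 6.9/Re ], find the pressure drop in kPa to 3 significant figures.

ΔP ≈ 2.59 kPa

Hydraulic diameter D_h = 4A/P = D_o - D_i = 0.207 - 0.148 = 0.059 m.
Re = ρVD_h/μ = 0.64·40·0.059/1.21e-05 = 1.248e+05.
ε/D_h = 0.0001/0.059 = 0.00169; Haaland gives 1/√f = -1.8 log₁₀[0.000197+5.53e-05] = 6.478, so f = 0.02383.
ΔP = f(L/D_h)(ρV²/2) = 0.02383·12.5/0.059·512 = 2585 Pa.
ΔP = 2.59 kPa.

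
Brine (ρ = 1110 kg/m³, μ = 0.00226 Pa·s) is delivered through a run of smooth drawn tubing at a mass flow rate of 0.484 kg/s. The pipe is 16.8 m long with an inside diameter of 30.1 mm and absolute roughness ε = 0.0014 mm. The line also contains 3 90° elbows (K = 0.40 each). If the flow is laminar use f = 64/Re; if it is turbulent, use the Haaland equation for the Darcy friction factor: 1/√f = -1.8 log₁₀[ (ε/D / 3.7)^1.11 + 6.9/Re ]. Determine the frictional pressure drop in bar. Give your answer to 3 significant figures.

A = πD²/4 = π(0.0301)²/4 = 0.0007116 m²; mean velocity V = ṁ/(ρA) = 0.484/(1110 · 0.0007116) = 0.6128 m/s.
Reynolds number Re = ρVD/μ = 1110 · 0.6128 · 0.0301 / 0.00226 = 9059.
Re > 4000 → turbulent. Relative roughness ε/D = 1.4e-06/0.0301 = 4.65e-05. Haaland: 1/√f = -1.8 log₁₀[(4.65e-05/3.7)^1.11 + 6.9/9059] = -1.8 log₁₀[3.63e-06 + 0.000762] = 5.609, so f = 0.03178.
Total minor-loss coefficient ΣK = 3·0.4 = 1.2.
ΔP = [f·L/D + ΣK]·(ρV²/2) = [0.03178·16.8/0.0301 + 1.2]·(1110·0.6128²/2) = [17.74 + 1.2]·208.4 = 3947 Pa.
ΔP = 3947 Pa = 0.0395 bar.

ΔP ≈ 0.0395 bar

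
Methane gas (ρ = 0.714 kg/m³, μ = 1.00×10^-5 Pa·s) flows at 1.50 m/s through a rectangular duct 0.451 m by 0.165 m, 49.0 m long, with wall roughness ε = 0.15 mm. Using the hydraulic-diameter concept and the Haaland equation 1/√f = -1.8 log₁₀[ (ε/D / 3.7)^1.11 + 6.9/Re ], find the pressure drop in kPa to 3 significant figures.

ΔP ≈ 0.00415 kPa

Hydraulic diameter D_h = 4A/P = 4·(0.451·0.165)/(2·(0.451+0.165)) = 0.2977/1.232 = 0.2416 m.
Re = ρVD_h/μ = 0.714·1.5·0.2416/1e-05 = 2.588e+04.
ε/D_h = 0.00015/0.2416 = 0.000621; Haaland gives 1/√f = -1.8 log₁₀[6.45e-05+0.000267] = 6.264, so f = 0.02549.
ΔP = f(L/D_h)(ρV²/2) = 0.02549·49/0.2416·0.8033 = 4.152 Pa.
ΔP = 0.00415 kPa.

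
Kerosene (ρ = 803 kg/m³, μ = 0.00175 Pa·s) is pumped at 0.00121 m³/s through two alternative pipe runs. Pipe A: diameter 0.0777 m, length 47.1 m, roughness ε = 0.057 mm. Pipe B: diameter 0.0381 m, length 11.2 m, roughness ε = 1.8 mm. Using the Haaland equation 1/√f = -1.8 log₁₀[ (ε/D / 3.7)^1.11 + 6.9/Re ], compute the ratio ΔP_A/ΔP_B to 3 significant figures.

Pipe A: V = Q/A = 0.00121/0.004742 = 0.2552 m/s; Re = 9098; ε/D = 0.000734; Haaland → f = 0.03258; ΔP_A = f(L/D)(ρV²/2) = 516.4 Pa.
Pipe B: V = Q/A = 0.00121/0.00114 = 1.061 m/s; Re = 1.855e+04; ε/D = 0.0472; Haaland → f = 0.07119; ΔP_B = f(L/D)(ρV²/2) = 9464 Pa.
ΔP_A/ΔP_B = 516.4/9464 = 0.0546.

ΔP_A/ΔP_B ≈ 0.0546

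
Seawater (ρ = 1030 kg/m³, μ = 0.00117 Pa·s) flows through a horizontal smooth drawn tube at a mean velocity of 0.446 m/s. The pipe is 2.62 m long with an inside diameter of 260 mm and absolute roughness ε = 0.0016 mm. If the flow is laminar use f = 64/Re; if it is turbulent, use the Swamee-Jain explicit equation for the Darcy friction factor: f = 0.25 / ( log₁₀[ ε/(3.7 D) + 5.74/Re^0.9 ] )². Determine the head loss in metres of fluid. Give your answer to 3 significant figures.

h_f ≈ 0.00182 m

Reynolds number Re = ρVD/μ = 1030 · 0.446 · 0.26 / 0.00117 = 1.021e+05.
Re > 4000 → turbulent. Relative roughness ε/D = 1.6e-06/0.26 = 6.15e-06. Swamee-Jain: f = 0.25/(log₁₀[6.15e-06/3.7 + 5.74/1.021e+05^0.9])² = 0.25/(log₁₀[1.66e-06 + 0.000178])² = 0.25/(-3.745)² = 0.01782.
Darcy-Weisbach: ΔP = f(L/D)(ρV²/2) = 0.01782·(2.62/0.26)·(1030·0.446²/2) = 0.01782·10.08·102.4 = 18.4 Pa.
Head loss h_f = ΔP/(ρg) = 18.4/(1030·9.81) = 0.00182 m.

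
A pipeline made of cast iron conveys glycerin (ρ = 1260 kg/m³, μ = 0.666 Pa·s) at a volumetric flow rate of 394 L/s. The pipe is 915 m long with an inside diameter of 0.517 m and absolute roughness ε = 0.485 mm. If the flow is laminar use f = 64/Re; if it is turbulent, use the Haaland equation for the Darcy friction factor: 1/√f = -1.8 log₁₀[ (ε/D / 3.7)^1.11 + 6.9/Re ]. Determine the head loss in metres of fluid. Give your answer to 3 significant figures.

h_f ≈ 11.1 m

Q = 394 L/s = 394/1000 = 0.394 m³/s.
Cross-sectional area A = πD²/4 = π(0.517)²/4 = 0.2099 m²; mean velocity V = Q/A = 0.394/0.2099 = 1.877 m/s.
Reynolds number Re = ρVD/μ = 1260 · 1.877 · 0.517 / 0.666 = 1836.
Re < 2300 → laminar flow, so f = 64/Re = 64/1836 = 0.03486 (the turbulent correlation is not needed).
Darcy-Weisbach: ΔP = f(L/D)(ρV²/2) = 0.03486·(915/0.517)·(1260·1.877²/2) = 0.03486·1770·2219 = 1.369e+05 Pa.
Head loss h_f = ΔP/(ρg) = 1.369e+05/(1260·9.81) = 11.1 m.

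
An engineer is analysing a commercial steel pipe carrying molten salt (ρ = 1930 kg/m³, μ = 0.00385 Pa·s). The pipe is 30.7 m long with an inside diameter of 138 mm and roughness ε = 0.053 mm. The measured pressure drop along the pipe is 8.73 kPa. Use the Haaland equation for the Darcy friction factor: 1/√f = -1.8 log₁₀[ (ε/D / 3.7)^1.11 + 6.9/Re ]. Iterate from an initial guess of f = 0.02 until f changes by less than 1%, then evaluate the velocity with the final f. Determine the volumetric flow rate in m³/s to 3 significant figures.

Rearranging Darcy-Weisbach: V = √(2·ΔP·D/(f·L·ρ)). With ε/D = 5.3e-05/0.138 = 0.000384, iterate starting from f = 0.02:
  f = 0.02 → V = √(2·8730·0.138/(0.02·30.7·1930)) = 1.426 m/s; Re = ρVD/μ = 9.864e+04; f → 0.01961
  f = 0.01961 → V = 1.44 m/s; Re = 9.963e+04; f → 0.01958
Converged (Δf/f < 1%). With the final f = 0.01958: V = √(2·8730·0.138/(0.01958·30.7·1930)) = 1.441 m/s.
Q = V·A = 1.441·(π/4·0.138²) = 0.02155 m³/s = 0.0216 m³/s.

Q ≈ 0.0216 m³/s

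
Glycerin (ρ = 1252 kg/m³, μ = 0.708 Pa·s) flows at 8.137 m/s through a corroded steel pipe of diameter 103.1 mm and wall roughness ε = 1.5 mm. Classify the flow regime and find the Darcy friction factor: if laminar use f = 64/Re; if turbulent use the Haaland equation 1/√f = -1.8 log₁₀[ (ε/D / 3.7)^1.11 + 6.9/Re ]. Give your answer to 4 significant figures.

f ≈ 0.04314

Re = ρVD/μ = 1252·8.137·0.1031/0.708 = 1484.
Re < 2300 → laminar, so f = 64/Re = 0.04314 (roughness is irrelevant in laminar flow).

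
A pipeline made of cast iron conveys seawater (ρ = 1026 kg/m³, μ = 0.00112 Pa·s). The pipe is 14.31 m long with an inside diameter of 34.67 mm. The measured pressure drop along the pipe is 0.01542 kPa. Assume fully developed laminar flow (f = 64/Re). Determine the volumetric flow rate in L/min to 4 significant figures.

For laminar flow, f = 64/Re with Re = ρVD/μ, so Darcy-Weisbach reduces to ΔP = 32μLV/D². Solving for V: V = ΔP·D²/(32μL) = 15.42·(0.03467)²/(32·0.00112·14.31) = 0.03614 m/s.
Check: Re = ρVD/μ = 1026·0.03614·0.03467/0.00112 = 1148 < 2300, so the laminar assumption holds.
Q = V·A = 0.03614·(π/4·0.03467²) = 3.412e-05 m³/s = 2.047 L/min.

Q ≈ 2.047 L/min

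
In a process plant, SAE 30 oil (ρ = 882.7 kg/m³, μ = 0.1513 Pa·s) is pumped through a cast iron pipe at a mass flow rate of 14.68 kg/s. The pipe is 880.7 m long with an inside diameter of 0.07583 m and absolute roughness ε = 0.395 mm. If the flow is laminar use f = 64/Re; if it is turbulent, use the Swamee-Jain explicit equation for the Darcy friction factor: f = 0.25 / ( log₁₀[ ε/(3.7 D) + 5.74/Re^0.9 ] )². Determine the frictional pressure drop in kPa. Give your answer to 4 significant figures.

A = πD²/4 = π(0.07583)²/4 = 0.004516 m²; mean velocity V = ṁ/(ρA) = 14.68/(882.7 · 0.004516) = 3.682 m/s.
Reynolds number Re = ρVD/μ = 882.7 · 3.682 · 0.07583 / 0.151 = 1629.
Re < 2300 → laminar flow, so f = 64/Re = 64/1629 = 0.03928 (the turbulent correlation is not needed).
Darcy-Weisbach: ΔP = f(L/D)(ρV²/2) = 0.03928·(880.7/0.07583)·(882.7·3.682²/2) = 0.03928·1.161e+04·5985 = 2.731e+06 Pa.
ΔP = 2.731e+06 Pa = 2731 kPa.

ΔP ≈ 2731 kPa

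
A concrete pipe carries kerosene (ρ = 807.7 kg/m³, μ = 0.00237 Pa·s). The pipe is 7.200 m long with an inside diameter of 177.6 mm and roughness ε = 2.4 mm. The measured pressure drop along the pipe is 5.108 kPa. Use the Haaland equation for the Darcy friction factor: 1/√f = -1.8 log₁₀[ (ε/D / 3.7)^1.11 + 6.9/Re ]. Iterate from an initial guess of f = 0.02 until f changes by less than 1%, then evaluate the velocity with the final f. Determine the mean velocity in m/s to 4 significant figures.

Rearranging Darcy-Weisbach: V = √(2·ΔP·D/(f·L·ρ)). With ε/D = 0.0024/0.1776 = 0.0135, iterate starting from f = 0.02:
  f = 0.02 → V = √(2·5108·0.1776/(0.02·7.2·807.7)) = 3.95 m/s; Re = ρVD/μ = 2.391e+05; f → 0.04236
  f = 0.04236 → V = 2.714 m/s; Re = 1.643e+05; f → 0.04245
Converged (Δf/f < 1%). With the final f = 0.04245: V = √(2·5108·0.1776/(0.04245·7.2·807.7)) = 2.711 m/s.

V ≈ 2.711 m/s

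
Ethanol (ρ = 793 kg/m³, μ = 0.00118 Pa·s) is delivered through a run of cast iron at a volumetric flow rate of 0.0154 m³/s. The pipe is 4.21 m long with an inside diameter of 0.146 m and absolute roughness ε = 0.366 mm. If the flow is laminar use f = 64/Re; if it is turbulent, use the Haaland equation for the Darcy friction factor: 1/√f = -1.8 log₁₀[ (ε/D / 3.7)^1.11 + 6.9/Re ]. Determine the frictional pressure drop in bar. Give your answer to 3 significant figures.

Cross-sectional area A = πD²/4 = π(0.146)²/4 = 0.01674 m²; mean velocity V = Q/A = 0.0154/0.01674 = 0.9199 m/s.
Reynolds number Re = ρVD/μ = 793 · 0.9199 · 0.146 / 0.00118 = 9.025e+04.
Re > 4000 → turbulent. Relative roughness ε/D = 0.000366/0.146 = 0.00251. Haaland: 1/√f = -1.8 log₁₀[(0.00251/3.7)^1.11 + 6.9/9.025e+04] = -1.8 log₁₀[0.000304 + 7.65e-05] = 6.156, so f = 0.02639.
Darcy-Weisbach: ΔP = f(L/D)(ρV²/2) = 0.02639·(4.21/0.146)·(793·0.9199²/2) = 0.02639·28.84·335.5 = 255.3 Pa.
ΔP = 255.3 Pa = 0.00255 bar.

ΔP ≈ 0.00255 bar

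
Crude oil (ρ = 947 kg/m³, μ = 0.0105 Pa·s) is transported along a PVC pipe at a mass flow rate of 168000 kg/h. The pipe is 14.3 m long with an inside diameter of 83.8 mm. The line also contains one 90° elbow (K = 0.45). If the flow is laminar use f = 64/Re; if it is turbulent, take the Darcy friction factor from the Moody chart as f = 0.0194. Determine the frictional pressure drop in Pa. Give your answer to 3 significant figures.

ṁ = 168000 kg/h = 168000/3600 = 46.67 kg/s.
A = πD²/4 = π(0.0838)²/4 = 0.005515 m²; mean velocity V = ṁ/(ρA) = 46.67/(947 · 0.005515) = 8.935 m/s.
Reynolds number Re = ρVD/μ = 947 · 8.935 · 0.0838 / 0.0105 = 6.753e+04.
Re > 4000 → turbulent; use the Moody-chart value f = 0.0194.
Total minor-loss coefficient ΣK = 1·0.45 = 0.45.
ΔP = [f·L/D + ΣK]·(ρV²/2) = [0.0194·14.3/0.0838 + 0.45]·(947·8.935²/2) = [3.311 + 0.45]·3.78e+04 = 1.421e+05 Pa.

ΔP ≈ 142000 Pa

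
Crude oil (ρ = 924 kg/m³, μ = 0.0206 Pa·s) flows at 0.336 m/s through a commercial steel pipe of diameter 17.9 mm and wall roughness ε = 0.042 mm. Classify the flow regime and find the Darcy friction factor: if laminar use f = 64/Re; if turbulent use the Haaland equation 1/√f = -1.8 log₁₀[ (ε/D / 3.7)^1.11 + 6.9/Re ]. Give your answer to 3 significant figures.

Re = ρVD/μ = 924·0.336·0.0179/0.0206 = 269.8.
Re < 2300 → laminar, so f = 64/Re = 0.2372 (roughness is irrelevant in laminar flow).

f ≈ 0.237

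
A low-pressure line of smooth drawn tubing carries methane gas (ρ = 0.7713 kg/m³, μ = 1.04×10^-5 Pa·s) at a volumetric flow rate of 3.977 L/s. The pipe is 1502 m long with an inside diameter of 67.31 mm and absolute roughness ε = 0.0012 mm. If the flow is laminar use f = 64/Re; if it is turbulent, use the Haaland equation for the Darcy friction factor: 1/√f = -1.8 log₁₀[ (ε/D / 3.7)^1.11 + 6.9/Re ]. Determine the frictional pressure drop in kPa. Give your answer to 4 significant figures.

ΔP ≈ 0.3925 kPa

Q = 3.977 L/s = 3.977/1000 = 0.003977 m³/s.
Cross-sectional area A = πD²/4 = π(0.06731)²/4 = 0.003558 m²; mean velocity V = Q/A = 0.003977/0.003558 = 1.118 m/s.
Reynolds number Re = ρVD/μ = 0.7713 · 1.118 · 0.06731 / 1.04e-05 = 5579.
Re > 4000 → turbulent. Relative roughness ε/D = 1.2e-06/0.06731 = 1.78e-05. Haaland: 1/√f = -1.8 log₁₀[(1.78e-05/3.7)^1.11 + 6.9/5579] = -1.8 log₁₀[1.25e-06 + 0.00124] = 5.233, so f = 0.03652.
Darcy-Weisbach: ΔP = f(L/D)(ρV²/2) = 0.03652·(1502/0.06731)·(0.7713·1.118²/2) = 0.03652·2.231e+04·0.4817 = 392.5 Pa.
ΔP = 392.5 Pa = 0.3925 kPa.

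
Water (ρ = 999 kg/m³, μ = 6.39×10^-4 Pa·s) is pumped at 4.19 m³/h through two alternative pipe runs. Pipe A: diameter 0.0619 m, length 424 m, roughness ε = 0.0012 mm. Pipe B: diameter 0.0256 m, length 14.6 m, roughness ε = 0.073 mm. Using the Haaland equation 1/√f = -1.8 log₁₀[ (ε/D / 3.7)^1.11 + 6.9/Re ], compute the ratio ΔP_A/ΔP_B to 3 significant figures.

ΔP_A/ΔP_B ≈ 0.287

Pipe A: V = Q/A = 0.001164/0.003009 = 0.3868 m/s; Re = 3.743e+04; ε/D = 1.94e-05; Haaland → f = 0.02217; ΔP_A = f(L/D)(ρV²/2) = 1.135e+04 Pa.
Pipe B: V = Q/A = 0.001164/0.0005147 = 2.261 m/s; Re = 9.05e+04; ε/D = 0.00285; Haaland → f = 0.02718; ΔP_B = f(L/D)(ρV²/2) = 3.958e+04 Pa.
ΔP_A/ΔP_B = 1.135e+04/3.958e+04 = 0.287.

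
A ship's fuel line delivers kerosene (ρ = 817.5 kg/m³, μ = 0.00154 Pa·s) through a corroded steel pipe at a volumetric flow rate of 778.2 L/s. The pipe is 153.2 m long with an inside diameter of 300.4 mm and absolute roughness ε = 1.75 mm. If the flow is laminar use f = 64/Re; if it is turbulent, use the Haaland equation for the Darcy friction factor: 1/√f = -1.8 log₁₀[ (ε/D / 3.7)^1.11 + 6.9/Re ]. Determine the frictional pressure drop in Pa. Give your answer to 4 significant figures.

ΔP ≈ 802500 Pa

Q = 778.2 L/s = 778.2/1000 = 0.7782 m³/s.
Cross-sectional area A = πD²/4 = π(0.3004)²/4 = 0.07087 m²; mean velocity V = Q/A = 0.7782/0.07087 = 10.98 m/s.
Reynolds number Re = ρVD/μ = 817.5 · 10.98 · 0.3004 / 0.00154 = 1.751e+06.
Re > 4000 → turbulent. Relative roughness ε/D = 0.00175/0.3004 = 0.00583. Haaland: 1/√f = -1.8 log₁₀[(0.00583/3.7)^1.11 + 6.9/1.751e+06] = -1.8 log₁₀[0.000774 + 3.94e-06] = 5.596, so f = 0.03193.
Darcy-Weisbach: ΔP = f(L/D)(ρV²/2) = 0.03193·(153.2/0.3004)·(817.5·10.98²/2) = 0.03193·510·4.928e+04 = 8.025e+05 Pa.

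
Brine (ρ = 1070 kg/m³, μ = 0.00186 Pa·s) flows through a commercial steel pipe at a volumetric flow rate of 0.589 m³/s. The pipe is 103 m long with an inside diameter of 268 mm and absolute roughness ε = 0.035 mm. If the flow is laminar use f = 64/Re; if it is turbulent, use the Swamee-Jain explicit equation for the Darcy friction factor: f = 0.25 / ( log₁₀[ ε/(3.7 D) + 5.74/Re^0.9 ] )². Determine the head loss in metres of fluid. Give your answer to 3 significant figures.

Cross-sectional area A = πD²/4 = π(0.268)²/4 = 0.05641 m²; mean velocity V = Q/A = 0.589/0.05641 = 10.44 m/s.
Reynolds number Re = ρVD/μ = 1070 · 10.44 · 0.268 / 0.00186 = 1.61e+06.
Re > 4000 → turbulent. Relative roughness ε/D = 3.5e-05/0.268 = 0.000131. Swamee-Jain: f = 0.25/(log₁₀[0.000131/3.7 + 5.74/1.61e+06^0.9])² = 0.25/(log₁₀[3.53e-05 + 1.49e-05])² = 0.25/(-4.299)² = 0.01352.
Darcy-Weisbach: ΔP = f(L/D)(ρV²/2) = 0.01352·(103/0.268)·(1070·10.44²/2) = 0.01352·384.3·5.833e+04 = 3.032e+05 Pa.
Head loss h_f = ΔP/(ρg) = 3.032e+05/(1070·9.81) = 28.9 m.

h_f ≈ 28.9 m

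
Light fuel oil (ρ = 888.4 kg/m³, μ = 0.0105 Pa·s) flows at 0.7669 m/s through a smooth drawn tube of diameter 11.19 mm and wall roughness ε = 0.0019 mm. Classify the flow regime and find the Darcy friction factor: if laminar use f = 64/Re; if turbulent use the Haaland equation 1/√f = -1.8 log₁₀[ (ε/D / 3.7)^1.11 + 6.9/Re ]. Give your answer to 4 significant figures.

Re = ρVD/μ = 888.4·0.7669·0.01119/0.0105 = 726.1.
Re < 2300 → laminar, so f = 64/Re = 0.08814 (roughness is irrelevant in laminar flow).

f ≈ 0.08814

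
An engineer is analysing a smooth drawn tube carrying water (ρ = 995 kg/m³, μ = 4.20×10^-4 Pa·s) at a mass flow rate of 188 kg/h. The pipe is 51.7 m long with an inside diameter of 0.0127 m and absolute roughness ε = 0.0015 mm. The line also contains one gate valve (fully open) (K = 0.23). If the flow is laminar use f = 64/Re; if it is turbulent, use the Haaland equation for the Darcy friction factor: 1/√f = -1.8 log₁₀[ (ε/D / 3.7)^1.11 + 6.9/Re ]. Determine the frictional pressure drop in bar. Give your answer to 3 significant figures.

ΔP ≈ 0.102 bar

ṁ = 188 kg/h = 188/3600 = 0.05222 kg/s.
A = πD²/4 = π(0.0127)²/4 = 0.0001267 m²; mean velocity V = ṁ/(ρA) = 0.05222/(995 · 0.0001267) = 0.4143 m/s.
Reynolds number Re = ρVD/μ = 995 · 0.4143 · 0.0127 / 0.00042 = 1.247e+04.
Re > 4000 → turbulent. Relative roughness ε/D = 1.5e-06/0.0127 = 0.000118. Haaland: 1/√f = -1.8 log₁₀[(0.000118/3.7)^1.11 + 6.9/1.247e+04] = -1.8 log₁₀[1.02e-05 + 0.000554] = 5.848, so f = 0.02924.
Total minor-loss coefficient ΣK = 1·0.23 = 0.23.
ΔP = [f·L/D + ΣK]·(ρV²/2) = [0.02924·51.7/0.0127 + 0.23]·(995·0.4143²/2) = [119 + 0.23]·85.4 = 1.019e+04 Pa.
ΔP = 1.019e+04 Pa = 0.102 bar.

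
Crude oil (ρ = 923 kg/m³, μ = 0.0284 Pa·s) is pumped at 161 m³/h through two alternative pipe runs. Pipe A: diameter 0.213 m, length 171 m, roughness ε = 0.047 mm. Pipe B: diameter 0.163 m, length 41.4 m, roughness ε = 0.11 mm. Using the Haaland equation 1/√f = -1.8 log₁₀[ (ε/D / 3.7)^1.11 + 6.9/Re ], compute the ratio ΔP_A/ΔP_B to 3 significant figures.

Pipe A: V = Q/A = 0.04472/0.03563 = 1.255 m/s; Re = 8688; ε/D = 0.000221; Haaland → f = 0.03234; ΔP_A = f(L/D)(ρV²/2) = 1.888e+04 Pa.
Pipe B: V = Q/A = 0.04472/0.02087 = 2.143 m/s; Re = 1.135e+04; ε/D = 0.000675; Haaland → f = 0.03074; ΔP_B = f(L/D)(ρV²/2) = 1.655e+04 Pa.
ΔP_A/ΔP_B = 1.888e+04/1.655e+04 = 1.14.

ΔP_A/ΔP_B ≈ 1.14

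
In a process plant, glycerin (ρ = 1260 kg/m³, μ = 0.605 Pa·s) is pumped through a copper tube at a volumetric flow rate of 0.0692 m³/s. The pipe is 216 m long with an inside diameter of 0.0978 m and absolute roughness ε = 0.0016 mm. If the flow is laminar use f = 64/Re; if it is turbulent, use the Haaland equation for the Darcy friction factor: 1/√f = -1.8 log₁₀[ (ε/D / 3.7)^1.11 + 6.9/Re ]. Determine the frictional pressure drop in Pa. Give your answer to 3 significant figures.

Cross-sectional area A = πD²/4 = π(0.0978)²/4 = 0.007512 m²; mean velocity V = Q/A = 0.0692/0.007512 = 9.212 m/s.
Reynolds number Re = ρVD/μ = 1260 · 9.212 · 0.0978 / 0.605 = 1876.
Re < 2300 → laminar flow, so f = 64/Re = 64/1876 = 0.03411 (the turbulent correlation is not needed).
Darcy-Weisbach: ΔP = f(L/D)(ρV²/2) = 0.03411·(216/0.0978)·(1260·9.212²/2) = 0.03411·2209·5.346e+04 = 4.027e+06 Pa.

ΔP ≈ 4.03×10^6 Pa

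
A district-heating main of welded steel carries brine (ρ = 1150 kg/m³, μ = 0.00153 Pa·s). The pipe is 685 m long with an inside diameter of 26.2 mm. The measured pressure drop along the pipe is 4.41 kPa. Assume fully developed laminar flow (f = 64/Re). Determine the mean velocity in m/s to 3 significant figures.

For laminar flow, f = 64/Re with Re = ρVD/μ, so Darcy-Weisbach reduces to ΔP = 32μLV/D². Solving for V: V = ΔP·D²/(32μL) = 4410·(0.0262)²/(32·0.00153·685) = 0.09026 m/s.
Check: Re = ρVD/μ = 1150·0.09026·0.0262/0.00153 = 1778 < 2300, so the laminar assumption holds.

V ≈ 0.0903 m/s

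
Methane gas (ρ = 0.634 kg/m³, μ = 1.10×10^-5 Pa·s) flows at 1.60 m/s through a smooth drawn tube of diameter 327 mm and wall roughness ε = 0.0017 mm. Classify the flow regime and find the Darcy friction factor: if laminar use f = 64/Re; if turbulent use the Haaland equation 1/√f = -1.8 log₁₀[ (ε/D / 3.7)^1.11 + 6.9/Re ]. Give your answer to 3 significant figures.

f ≈ 0.0233

Re = ρVD/μ = 0.634·1.6·0.327/1.1e-05 = 3.016e+04.
Re > 4000 → turbulent. ε/D = 1.7e-06/0.327 = 5.2e-06; Haaland: 1/√f = -1.8 log₁₀[3.19e-07 + 0.000229] = 6.552, so f = 0.0233.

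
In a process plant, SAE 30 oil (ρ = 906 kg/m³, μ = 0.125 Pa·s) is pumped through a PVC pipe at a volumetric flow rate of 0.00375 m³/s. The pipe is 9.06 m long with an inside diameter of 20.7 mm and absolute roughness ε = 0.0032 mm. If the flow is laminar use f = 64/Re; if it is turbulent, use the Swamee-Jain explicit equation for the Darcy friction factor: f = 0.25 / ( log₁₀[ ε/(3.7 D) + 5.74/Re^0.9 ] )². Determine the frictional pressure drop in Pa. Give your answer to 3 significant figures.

Cross-sectional area A = πD²/4 = π(0.0207)²/4 = 0.0003365 m²; mean velocity V = Q/A = 0.00375/0.0003365 = 11.14 m/s.
Reynolds number Re = ρVD/μ = 906 · 11.14 · 0.0207 / 0.125 = 1672.
Re < 2300 → laminar flow, so f = 64/Re = 64/1672 = 0.03828 (the turbulent correlation is not needed).
Darcy-Weisbach: ΔP = f(L/D)(ρV²/2) = 0.03828·(9.06/0.0207)·(906·11.14²/2) = 0.03828·437.7·5.625e+04 = 9.424e+05 Pa.

ΔP ≈ 942000 Pa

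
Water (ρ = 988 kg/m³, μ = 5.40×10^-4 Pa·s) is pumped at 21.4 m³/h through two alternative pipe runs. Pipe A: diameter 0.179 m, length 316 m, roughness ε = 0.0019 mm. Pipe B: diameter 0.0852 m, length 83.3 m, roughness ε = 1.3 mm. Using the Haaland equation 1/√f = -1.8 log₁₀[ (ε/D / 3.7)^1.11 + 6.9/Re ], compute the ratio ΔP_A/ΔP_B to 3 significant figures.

ΔP_A/ΔP_B ≈ 0.0394

Pipe A: V = Q/A = 0.005944/0.02516 = 0.2362 m/s; Re = 7.736e+04; ε/D = 1.06e-05; Haaland → f = 0.01885; ΔP_A = f(L/D)(ρV²/2) = 917.4 Pa.
Pipe B: V = Q/A = 0.005944/0.005701 = 1.043 m/s; Re = 1.625e+05; ε/D = 0.0153; Haaland → f = 0.04432; ΔP_B = f(L/D)(ρV²/2) = 2.327e+04 Pa.
ΔP_A/ΔP_B = 917.4/2.327e+04 = 0.0394.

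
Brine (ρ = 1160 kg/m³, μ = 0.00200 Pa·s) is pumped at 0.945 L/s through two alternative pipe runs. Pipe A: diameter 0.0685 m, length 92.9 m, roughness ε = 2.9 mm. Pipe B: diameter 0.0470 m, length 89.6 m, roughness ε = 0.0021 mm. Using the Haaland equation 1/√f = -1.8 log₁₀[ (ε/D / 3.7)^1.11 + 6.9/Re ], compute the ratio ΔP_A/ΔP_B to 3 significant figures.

Pipe A: V = Q/A = 0.000945/0.003685 = 0.2564 m/s; Re = 1.019e+04; ε/D = 0.0423; Haaland → f = 0.069; ΔP_A = f(L/D)(ρV²/2) = 3569 Pa.
Pipe B: V = Q/A = 0.000945/0.001735 = 0.5447 m/s; Re = 1.485e+04; ε/D = 4.47e-05; Haaland → f = 0.02784; ΔP_B = f(L/D)(ρV²/2) = 9133 Pa.
ΔP_A/ΔP_B = 3569/9133 = 0.391.

ΔP_A/ΔP_B ≈ 0.391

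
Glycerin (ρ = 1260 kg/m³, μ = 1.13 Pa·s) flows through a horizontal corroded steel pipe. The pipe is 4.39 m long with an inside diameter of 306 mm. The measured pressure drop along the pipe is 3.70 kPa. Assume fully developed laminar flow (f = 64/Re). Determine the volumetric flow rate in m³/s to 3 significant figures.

For laminar flow, f = 64/Re with Re = ρVD/μ, so Darcy-Weisbach reduces to ΔP = 32μLV/D². Solving for V: V = ΔP·D²/(32μL) = 3700·(0.306)²/(32·1.13·4.39) = 2.182 m/s.
Check: Re = ρVD/μ = 1260·2.182·0.306/1.13 = 744.7 < 2300, so the laminar assumption holds.
Q = V·A = 2.182·(π/4·0.306²) = 0.1605 m³/s = 0.161 m³/s.

Q ≈ 0.161 m³/s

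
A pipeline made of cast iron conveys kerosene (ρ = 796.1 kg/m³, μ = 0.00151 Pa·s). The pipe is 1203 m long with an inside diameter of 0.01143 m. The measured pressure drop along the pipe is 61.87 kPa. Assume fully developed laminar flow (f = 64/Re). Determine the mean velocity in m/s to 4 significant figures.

V ≈ 0.1391 m/s

For laminar flow, f = 64/Re with Re = ρVD/μ, so Darcy-Weisbach reduces to ΔP = 32μLV/D². Solving for V: V = ΔP·D²/(32μL) = 6.187e+04·(0.01143)²/(32·0.00151·1203) = 0.1391 m/s.
Check: Re = ρVD/μ = 796.1·0.1391·0.01143/0.00151 = 837.9 < 2300, so the laminar assumption holds.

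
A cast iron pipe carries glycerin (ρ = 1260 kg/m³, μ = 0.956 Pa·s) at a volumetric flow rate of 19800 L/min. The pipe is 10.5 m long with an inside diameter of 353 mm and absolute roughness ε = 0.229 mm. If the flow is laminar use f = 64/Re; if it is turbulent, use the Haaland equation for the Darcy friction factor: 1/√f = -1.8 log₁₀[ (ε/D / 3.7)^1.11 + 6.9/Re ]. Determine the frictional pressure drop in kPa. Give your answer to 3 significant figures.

ΔP ≈ 8.69 kPa

Q = 19800 L/min = 19800/60000 = 0.33 m³/s.
Cross-sectional area A = πD²/4 = π(0.353)²/4 = 0.09787 m²; mean velocity V = Q/A = 0.33/0.09787 = 3.372 m/s.
Reynolds number Re = ρVD/μ = 1260 · 3.372 · 0.353 / 0.956 = 1569.
Re < 2300 → laminar flow, so f = 64/Re = 64/1569 = 0.0408 (the turbulent correlation is not needed).
Darcy-Weisbach: ΔP = f(L/D)(ρV²/2) = 0.0408·(10.5/0.353)·(1260·3.372²/2) = 0.0408·29.75·7163 = 8692 Pa.
ΔP = 8692 Pa = 8.69 kPa.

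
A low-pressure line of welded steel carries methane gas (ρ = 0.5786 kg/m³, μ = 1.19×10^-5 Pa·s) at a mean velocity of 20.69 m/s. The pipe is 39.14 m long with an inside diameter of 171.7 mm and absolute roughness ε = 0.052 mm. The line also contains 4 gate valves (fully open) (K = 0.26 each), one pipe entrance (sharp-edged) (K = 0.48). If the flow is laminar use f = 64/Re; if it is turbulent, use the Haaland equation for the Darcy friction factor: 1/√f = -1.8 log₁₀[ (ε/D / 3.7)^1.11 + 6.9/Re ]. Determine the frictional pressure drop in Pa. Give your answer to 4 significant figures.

ΔP ≈ 691.5 Pa

Reynolds number Re = ρVD/μ = 0.5786 · 20.69 · 0.1717 / 1.19e-05 = 1.727e+05.
Re > 4000 → turbulent. Relative roughness ε/D = 5.2e-05/0.1717 = 0.000303. Haaland: 1/√f = -1.8 log₁₀[(0.000303/3.7)^1.11 + 6.9/1.727e+05] = -1.8 log₁₀[2.91e-05 + 3.99e-05] = 7.49, so f = 0.01783.
Total minor-loss coefficient ΣK = 4·0.26 + 1·0.48 = 1.52.
ΔP = [f·L/D + ΣK]·(ρV²/2) = [0.01783·39.14/0.1717 + 1.52]·(0.5786·20.69²/2) = [4.064 + 1.52]·123.8 = 691.5 Pa.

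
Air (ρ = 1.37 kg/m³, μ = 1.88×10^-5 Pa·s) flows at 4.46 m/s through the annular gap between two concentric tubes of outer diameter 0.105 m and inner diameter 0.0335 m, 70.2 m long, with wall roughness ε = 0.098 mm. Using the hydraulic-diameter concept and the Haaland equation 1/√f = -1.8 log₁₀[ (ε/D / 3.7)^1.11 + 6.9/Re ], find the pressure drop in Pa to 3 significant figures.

ΔP ≈ 369 Pa

Hydraulic diameter D_h = 4A/P = D_o - D_i = 0.105 - 0.0335 = 0.0715 m.
Re = ρVD_h/μ = 1.37·4.46·0.0715/1.88e-05 = 2.324e+04.
ε/D_h = 9.8e-05/0.0715 = 0.00137; Haaland gives 1/√f = -1.8 log₁₀[0.000155+0.000297] = 6.02, so f = 0.02759.
ΔP = f(L/D_h)(ρV²/2) = 0.02759·70.2/0.0715·13.63 = 369.1 Pa.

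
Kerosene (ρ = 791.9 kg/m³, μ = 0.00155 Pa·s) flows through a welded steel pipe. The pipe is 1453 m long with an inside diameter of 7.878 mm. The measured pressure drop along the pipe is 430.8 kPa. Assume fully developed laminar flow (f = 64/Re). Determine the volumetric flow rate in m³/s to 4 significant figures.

Q ≈ 1.808×10^-5 m³/s

For laminar flow, f = 64/Re with Re = ρVD/μ, so Darcy-Weisbach reduces to ΔP = 32μLV/D². Solving for V: V = ΔP·D²/(32μL) = 4.308e+05·(0.007878)²/(32·0.00155·1453) = 0.371 m/s.
Check: Re = ρVD/μ = 791.9·0.371·0.007878/0.00155 = 1493 < 2300, so the laminar assumption holds.
Q = V·A = 0.371·(π/4·0.007878²) = 1.808e-05 m³/s = 1.808×10^-5 m³/s.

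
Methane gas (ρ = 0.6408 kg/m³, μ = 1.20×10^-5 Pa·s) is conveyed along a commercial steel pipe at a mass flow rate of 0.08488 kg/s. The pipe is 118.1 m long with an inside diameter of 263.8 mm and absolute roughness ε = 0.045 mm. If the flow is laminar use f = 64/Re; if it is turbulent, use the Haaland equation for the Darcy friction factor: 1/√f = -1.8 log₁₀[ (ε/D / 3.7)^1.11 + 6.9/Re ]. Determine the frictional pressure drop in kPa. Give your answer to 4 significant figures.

ΔP ≈ 0.01938 kPa

A = πD²/4 = π(0.2638)²/4 = 0.05466 m²; mean velocity V = ṁ/(ρA) = 0.08488/(0.6408 · 0.05466) = 2.424 m/s.
Reynolds number Re = ρVD/μ = 0.6408 · 2.424 · 0.2638 / 1.2e-05 = 3.414e+04.
Re > 4000 → turbulent. Relative roughness ε/D = 4.5e-05/0.2638 = 0.000171. Haaland: 1/√f = -1.8 log₁₀[(0.000171/3.7)^1.11 + 6.9/3.414e+04] = -1.8 log₁₀[1.54e-05 + 0.000202] = 6.593, so f = 0.02301.
Darcy-Weisbach: ΔP = f(L/D)(ρV²/2) = 0.02301·(118.1/0.2638)·(0.6408·2.424²/2) = 0.02301·447.7·1.882 = 19.38 Pa.
ΔP = 19.38 Pa = 0.01938 kPa.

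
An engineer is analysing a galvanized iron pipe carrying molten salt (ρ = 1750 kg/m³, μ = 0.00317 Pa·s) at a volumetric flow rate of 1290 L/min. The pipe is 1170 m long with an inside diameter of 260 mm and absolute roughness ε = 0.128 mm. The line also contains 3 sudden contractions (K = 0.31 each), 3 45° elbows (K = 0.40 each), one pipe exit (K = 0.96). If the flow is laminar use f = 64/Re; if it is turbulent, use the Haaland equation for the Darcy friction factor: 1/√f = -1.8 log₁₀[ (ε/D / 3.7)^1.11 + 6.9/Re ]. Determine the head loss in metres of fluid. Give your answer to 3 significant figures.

h_f ≈ 0.841 m

Q = 1290 L/min = 1290/60000 = 0.0215 m³/s.
Cross-sectional area A = πD²/4 = π(0.26)²/4 = 0.05309 m²; mean velocity V = Q/A = 0.0215/0.05309 = 0.405 m/s.
Reynolds number Re = ρVD/μ = 1750 · 0.405 · 0.26 / 0.00317 = 5.812e+04.
Re > 4000 → turbulent. Relative roughness ε/D = 0.000128/0.26 = 0.000492. Haaland: 1/√f = -1.8 log₁₀[(0.000492/3.7)^1.11 + 6.9/5.812e+04] = -1.8 log₁₀[4.99e-05 + 0.000119] = 6.792, so f = 0.02168.
Total minor-loss coefficient ΣK = 3·0.31 + 3·0.4 + 1·0.96 = 3.09.
ΔP = [f·L/D + ΣK]·(ρV²/2) = [0.02168·1170/0.26 + 3.09]·(1750·0.405²/2) = [97.55 + 3.09]·143.5 = 1.444e+04 Pa.
Head loss h_f = ΔP/(ρg) = 1.444e+04/(1750·9.81) = 0.841 m.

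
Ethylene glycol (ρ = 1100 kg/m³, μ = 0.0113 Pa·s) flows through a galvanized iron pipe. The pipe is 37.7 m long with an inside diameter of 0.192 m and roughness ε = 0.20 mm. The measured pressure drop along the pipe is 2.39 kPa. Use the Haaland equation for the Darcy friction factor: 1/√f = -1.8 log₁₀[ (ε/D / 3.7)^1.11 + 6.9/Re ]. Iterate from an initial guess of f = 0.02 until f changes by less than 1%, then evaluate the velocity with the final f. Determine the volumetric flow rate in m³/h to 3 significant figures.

Rearranging Darcy-Weisbach: V = √(2·ΔP·D/(f·L·ρ)). With ε/D = 0.0002/0.192 = 0.00104, iterate starting from f = 0.02:
  f = 0.02 → V = √(2·2390·0.192/(0.02·37.7·1100)) = 1.052 m/s; Re = ρVD/μ = 1.966e+04; f → 0.0278
  f = 0.0278 → V = 0.8922 m/s; Re = 1.668e+04; f → 0.02874
  f = 0.02874 → V = 0.8775 m/s; Re = 1.64e+04; f → 0.02884
Converged (Δf/f < 1%). With the final f = 0.02884: V = √(2·2390·0.192/(0.02884·37.7·1100)) = 0.876 m/s.
Q = V·A = 0.876·(π/4·0.192²) = 0.02536 m³/s = 91.3 m³/h.

Q ≈ 91.3 m³/h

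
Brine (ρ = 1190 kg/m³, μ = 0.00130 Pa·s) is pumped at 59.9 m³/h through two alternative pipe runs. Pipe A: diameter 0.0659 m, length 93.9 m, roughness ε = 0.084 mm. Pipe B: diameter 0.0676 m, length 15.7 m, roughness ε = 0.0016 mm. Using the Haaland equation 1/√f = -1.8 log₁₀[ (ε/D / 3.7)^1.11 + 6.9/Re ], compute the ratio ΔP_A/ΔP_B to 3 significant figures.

Pipe A: V = Q/A = 0.01664/0.003411 = 4.878 m/s; Re = 2.943e+05; ε/D = 0.00127; Haaland → f = 0.02162; ΔP_A = f(L/D)(ρV²/2) = 4.363e+05 Pa.
Pipe B: V = Q/A = 0.01664/0.003589 = 4.636 m/s; Re = 2.869e+05; ε/D = 2.37e-05; Haaland → f = 0.01466; ΔP_B = f(L/D)(ρV²/2) = 4.353e+04 Pa.
ΔP_A/ΔP_B = 4.363e+05/4.353e+04 = 10.0.

ΔP_A/ΔP_B ≈ 10.0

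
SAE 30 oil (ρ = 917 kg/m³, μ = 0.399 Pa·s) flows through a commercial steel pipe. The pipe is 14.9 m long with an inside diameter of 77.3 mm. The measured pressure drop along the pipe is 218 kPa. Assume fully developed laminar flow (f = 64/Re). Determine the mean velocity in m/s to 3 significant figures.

For laminar flow, f = 64/Re with Re = ρVD/μ, so Darcy-Weisbach reduces to ΔP = 32μLV/D². Solving for V: V = ΔP·D²/(32μL) = 2.18e+05·(0.0773)²/(32·0.399·14.9) = 6.847 m/s.
Check: Re = ρVD/μ = 917·6.847·0.0773/0.399 = 1216 < 2300, so the laminar assumption holds.

V ≈ 6.85 m/s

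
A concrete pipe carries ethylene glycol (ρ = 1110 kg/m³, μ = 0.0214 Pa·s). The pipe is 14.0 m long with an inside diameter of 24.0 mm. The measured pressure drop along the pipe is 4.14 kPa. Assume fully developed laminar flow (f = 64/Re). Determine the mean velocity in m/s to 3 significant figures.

For laminar flow, f = 64/Re with Re = ρVD/μ, so Darcy-Weisbach reduces to ΔP = 32μLV/D². Solving for V: V = ΔP·D²/(32μL) = 4140·(0.024)²/(32·0.0214·14) = 0.2487 m/s.
Check: Re = ρVD/μ = 1110·0.2487·0.024/0.0214 = 309.6 < 2300, so the laminar assumption holds.

V ≈ 0.249 m/s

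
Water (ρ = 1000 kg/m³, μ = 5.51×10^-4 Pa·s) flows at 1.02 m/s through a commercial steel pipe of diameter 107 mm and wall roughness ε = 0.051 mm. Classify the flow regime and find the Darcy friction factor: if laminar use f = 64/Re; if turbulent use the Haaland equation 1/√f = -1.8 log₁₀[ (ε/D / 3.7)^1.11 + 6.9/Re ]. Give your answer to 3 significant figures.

f ≈ 0.0185

Re = ρVD/μ = 1000·1.02·0.107/0.000551 = 1.981e+05.
Re > 4000 → turbulent. ε/D = 5.1e-05/0.107 = 0.000477; Haaland: 1/√f = -1.8 log₁₀[4.81e-05 + 3.48e-05] = 7.346, so f = 0.01853.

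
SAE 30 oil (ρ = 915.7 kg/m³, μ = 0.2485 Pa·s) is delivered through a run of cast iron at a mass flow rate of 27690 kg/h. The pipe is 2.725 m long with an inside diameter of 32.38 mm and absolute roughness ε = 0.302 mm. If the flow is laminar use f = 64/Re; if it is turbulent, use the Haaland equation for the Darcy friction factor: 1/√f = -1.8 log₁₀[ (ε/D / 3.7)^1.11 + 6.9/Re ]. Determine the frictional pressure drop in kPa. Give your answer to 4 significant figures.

ΔP ≈ 210.8 kPa

ṁ = 27690 kg/h = 27690/3600 = 7.692 kg/s.
A = πD²/4 = π(0.03238)²/4 = 0.0008235 m²; mean velocity V = ṁ/(ρA) = 7.692/(915.7 · 0.0008235) = 10.2 m/s.
Reynolds number Re = ρVD/μ = 915.7 · 10.2 · 0.03238 / 0.248 = 1217.
Re < 2300 → laminar flow, so f = 64/Re = 64/1217 = 0.05258 (the turbulent correlation is not needed).
Darcy-Weisbach: ΔP = f(L/D)(ρV²/2) = 0.05258·(2.725/0.03238)·(915.7·10.2²/2) = 0.05258·84.16·4.764e+04 = 2.108e+05 Pa.
ΔP = 2.108e+05 Pa = 210.8 kPa.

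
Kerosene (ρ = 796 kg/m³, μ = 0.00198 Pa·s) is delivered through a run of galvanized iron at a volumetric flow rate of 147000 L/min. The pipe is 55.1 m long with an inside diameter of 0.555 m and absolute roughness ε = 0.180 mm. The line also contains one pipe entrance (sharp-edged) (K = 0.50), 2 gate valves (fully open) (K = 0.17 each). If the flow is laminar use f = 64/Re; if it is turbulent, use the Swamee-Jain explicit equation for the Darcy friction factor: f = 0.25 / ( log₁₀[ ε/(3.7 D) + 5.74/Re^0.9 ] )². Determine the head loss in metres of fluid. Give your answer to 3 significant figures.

Q = 147000 L/min = 147000/60000 = 2.45 m³/s.
Cross-sectional area A = πD²/4 = π(0.555)²/4 = 0.2419 m²; mean velocity V = Q/A = 2.45/0.2419 = 10.13 m/s.
Reynolds number Re = ρVD/μ = 796 · 10.13 · 0.555 / 0.00198 = 2.26e+06.
Re > 4000 → turbulent. Relative roughness ε/D = 0.00018/0.555 = 0.000324. Swamee-Jain: f = 0.25/(log₁₀[0.000324/3.7 + 5.74/2.26e+06^0.9])² = 0.25/(log₁₀[8.77e-05 + 1.1e-05])² = 0.25/(-4.006)² = 0.01558.
Total minor-loss coefficient ΣK = 1·0.5 + 2·0.17 = 0.84.
ΔP = [f·L/D + ΣK]·(ρV²/2) = [0.01558·55.1/0.555 + 0.84]·(796·10.13²/2) = [1.547 + 0.84]·4.082e+04 = 9.742e+04 Pa.
Head loss h_f = ΔP/(ρg) = 9.742e+04/(796·9.81) = 12.5 m.

h_f ≈ 12.5 m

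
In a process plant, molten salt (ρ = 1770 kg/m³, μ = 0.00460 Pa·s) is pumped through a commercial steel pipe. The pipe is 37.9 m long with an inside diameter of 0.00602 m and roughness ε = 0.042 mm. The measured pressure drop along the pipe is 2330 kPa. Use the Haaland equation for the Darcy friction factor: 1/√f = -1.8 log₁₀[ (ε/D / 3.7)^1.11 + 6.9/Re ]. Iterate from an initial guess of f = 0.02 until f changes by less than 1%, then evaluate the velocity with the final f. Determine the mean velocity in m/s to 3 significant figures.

Rearranging Darcy-Weisbach: V = √(2·ΔP·D/(f·L·ρ)). With ε/D = 4.2e-05/0.00602 = 0.00698, iterate starting from f = 0.02:
  f = 0.02 → V = √(2·2.33e+06·0.00602/(0.02·37.9·1770)) = 4.573 m/s; Re = ρVD/μ = 1.059e+04; f → 0.03946
  f = 0.03946 → V = 3.255 m/s; Re = 7541; f → 0.0414
  f = 0.0414 → V = 3.178 m/s; Re = 7362; f → 0.04156
Converged (Δf/f < 1%). With the final f = 0.04156: V = √(2·2.33e+06·0.00602/(0.04156·37.9·1770)) = 3.172 m/s.

V ≈ 3.17 m/s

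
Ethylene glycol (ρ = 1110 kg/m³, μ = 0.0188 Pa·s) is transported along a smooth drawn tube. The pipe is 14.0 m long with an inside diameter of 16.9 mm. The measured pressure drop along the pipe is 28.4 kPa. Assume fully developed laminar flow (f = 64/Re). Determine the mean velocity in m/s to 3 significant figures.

For laminar flow, f = 64/Re with Re = ρVD/μ, so Darcy-Weisbach reduces to ΔP = 32μLV/D². Solving for V: V = ΔP·D²/(32μL) = 2.84e+04·(0.0169)²/(32·0.0188·14) = 0.9631 m/s.
Check: Re = ρVD/μ = 1110·0.9631·0.0169/0.0188 = 961 < 2300, so the laminar assumption holds.

V ≈ 0.963 m/s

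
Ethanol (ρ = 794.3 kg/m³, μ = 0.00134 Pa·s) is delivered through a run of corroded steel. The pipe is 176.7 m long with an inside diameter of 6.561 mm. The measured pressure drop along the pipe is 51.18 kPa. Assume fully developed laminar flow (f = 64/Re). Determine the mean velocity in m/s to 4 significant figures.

For laminar flow, f = 64/Re with Re = ρVD/μ, so Darcy-Weisbach reduces to ΔP = 32μLV/D². Solving for V: V = ΔP·D²/(32μL) = 5.118e+04·(0.006561)²/(32·0.00134·176.7) = 0.2908 m/s.
Check: Re = ρVD/μ = 794.3·0.2908·0.006561/0.00134 = 1131 < 2300, so the laminar assumption holds.

V ≈ 0.2908 m/s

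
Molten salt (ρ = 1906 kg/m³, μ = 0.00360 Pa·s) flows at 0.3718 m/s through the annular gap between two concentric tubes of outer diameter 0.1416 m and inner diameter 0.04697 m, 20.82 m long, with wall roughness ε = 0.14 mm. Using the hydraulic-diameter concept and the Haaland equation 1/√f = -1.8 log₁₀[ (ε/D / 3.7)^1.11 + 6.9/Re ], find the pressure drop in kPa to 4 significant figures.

ΔP ≈ 0.8376 kPa

Hydraulic diameter D_h = 4A/P = D_o - D_i = 0.1416 - 0.04697 = 0.09463 m.
Re = ρVD_h/μ = 1906·0.3718·0.09463/0.0036 = 1.863e+04.
ε/D_h = 0.00014/0.09463 = 0.00148; Haaland gives 1/√f = -1.8 log₁₀[0.000169+0.00037] = 5.882, so f = 0.0289.
ΔP = f(L/D_h)(ρV²/2) = 0.0289·20.82/0.09463·131.7 = 837.6 Pa.
ΔP = 0.8376 kPa.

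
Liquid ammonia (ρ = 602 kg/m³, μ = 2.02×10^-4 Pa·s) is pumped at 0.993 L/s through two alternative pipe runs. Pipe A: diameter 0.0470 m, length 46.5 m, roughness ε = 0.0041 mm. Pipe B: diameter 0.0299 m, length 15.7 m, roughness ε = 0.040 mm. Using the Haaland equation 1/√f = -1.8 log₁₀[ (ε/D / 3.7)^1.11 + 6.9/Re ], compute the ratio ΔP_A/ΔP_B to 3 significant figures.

Pipe A: V = Q/A = 0.000993/0.001735 = 0.5724 m/s; Re = 8.017e+04; ε/D = 8.72e-05; Haaland → f = 0.01901; ΔP_A = f(L/D)(ρV²/2) = 1854 Pa.
Pipe B: V = Q/A = 0.000993/0.0007022 = 1.414 m/s; Re = 1.26e+05; ε/D = 0.00134; Haaland → f = 0.02271; ΔP_B = f(L/D)(ρV²/2) = 7180 Pa.
ΔP_A/ΔP_B = 1854/7180 = 0.258.

ΔP_A/ΔP_B ≈ 0.258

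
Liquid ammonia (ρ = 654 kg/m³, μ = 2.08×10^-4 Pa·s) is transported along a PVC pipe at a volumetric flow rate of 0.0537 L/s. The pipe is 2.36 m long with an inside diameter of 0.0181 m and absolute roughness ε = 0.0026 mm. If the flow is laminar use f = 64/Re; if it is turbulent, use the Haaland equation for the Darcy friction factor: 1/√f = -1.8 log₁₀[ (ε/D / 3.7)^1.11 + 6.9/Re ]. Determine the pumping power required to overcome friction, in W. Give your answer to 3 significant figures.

Q = 0.0537 L/s = 0.0537/1000 = 5.37e-05 m³/s.
Cross-sectional area A = πD²/4 = π(0.0181)²/4 = 0.0002573 m²; mean velocity V = Q/A = 5.37e-05/0.0002573 = 0.2087 m/s.
Reynolds number Re = ρVD/μ = 654 · 0.2087 · 0.0181 / 0.000208 = 1.188e+04.
Re > 4000 → turbulent. Relative roughness ε/D = 2.6e-06/0.0181 = 0.000144. Haaland: 1/√f = -1.8 log₁₀[(0.000144/3.7)^1.11 + 6.9/1.188e+04] = -1.8 log₁₀[1.27e-05 + 0.000581] = 5.808, so f = 0.02965.
Darcy-Weisbach: ΔP = f(L/D)(ρV²/2) = 0.02965·(2.36/0.0181)·(654·0.2087²/2) = 0.02965·130.4·14.24 = 55.06 Pa.
Pumping power P = QΔP = 5.37e-05·55.06 = 0.002957 W = 0.00296 W.

P ≈ 0.00296 W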